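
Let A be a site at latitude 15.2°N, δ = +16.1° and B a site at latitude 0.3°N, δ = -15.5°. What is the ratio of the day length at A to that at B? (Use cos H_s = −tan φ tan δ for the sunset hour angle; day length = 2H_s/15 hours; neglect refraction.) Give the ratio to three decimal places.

A: H_s = arccos(−tan 15.2° · tan 16.1°) = 94.50°, so 2H_s/15 = 12.6000 h.
B: H_s = arccos(−tan 0.3° · tan -15.5°) = 89.92°, so 2H_s/15 = 11.9893 h.
Ratio A/B = 12.6000 / 11.9893 = 1.0509.

1.051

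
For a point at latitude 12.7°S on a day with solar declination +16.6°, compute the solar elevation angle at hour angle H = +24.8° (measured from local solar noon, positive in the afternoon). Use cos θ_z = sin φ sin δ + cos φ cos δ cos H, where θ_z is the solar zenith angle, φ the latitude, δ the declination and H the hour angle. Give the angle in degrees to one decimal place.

51.8°

With φ = -12.7°, δ = 16.6°, H = 24.80°: sin φ sin δ = -0.0628, cos φ cos δ cos H = 0.8487, so cos θ_z = 0.7859.
θ_z = arccos(0.7859) = 38.20°, so the elevation is 90° − 38.20° = 51.80°.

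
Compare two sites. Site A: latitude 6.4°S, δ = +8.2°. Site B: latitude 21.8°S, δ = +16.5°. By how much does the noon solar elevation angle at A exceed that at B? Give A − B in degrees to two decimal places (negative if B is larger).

A: 90° − |-6.4 − (8.2)| = 75.40°.
B: 90° − |-21.8 − (16.5)| = 51.70°.
A − B = 75.40 − 51.70 = 23.70°.

+23.70°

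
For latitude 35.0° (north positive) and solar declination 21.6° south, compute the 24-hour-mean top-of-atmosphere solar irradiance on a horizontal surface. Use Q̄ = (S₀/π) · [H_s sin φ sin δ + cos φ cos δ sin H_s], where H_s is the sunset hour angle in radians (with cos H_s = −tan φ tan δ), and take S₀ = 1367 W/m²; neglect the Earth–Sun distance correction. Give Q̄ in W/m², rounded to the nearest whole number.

200 W/m²

cos H_s = −tan(35.0°) · tan(-21.6°) = 0.2772, so H_s = arccos(0.2772) = 73.91°. In radians, H_s = 1.2900.
H_s sin φ sin δ = 1.2900 × 0.5736 × -0.3681 = -0.2724.
cos φ cos δ sin H_s = 0.8192 × 0.9298 × 0.9608 = 0.7318.
Q̄ = (1367/π) × (-0.2724 + 0.7318) = 435.13 × 0.4594 = 199.90 W/m².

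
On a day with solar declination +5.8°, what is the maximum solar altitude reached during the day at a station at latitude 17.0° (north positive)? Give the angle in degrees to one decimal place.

78.8°

At local solar noon the hour angle is zero, so the elevation is 90° − |φ − δ| = 90° − |17.0° − (5.8°)| = 90° − 11.2° = 78.8°.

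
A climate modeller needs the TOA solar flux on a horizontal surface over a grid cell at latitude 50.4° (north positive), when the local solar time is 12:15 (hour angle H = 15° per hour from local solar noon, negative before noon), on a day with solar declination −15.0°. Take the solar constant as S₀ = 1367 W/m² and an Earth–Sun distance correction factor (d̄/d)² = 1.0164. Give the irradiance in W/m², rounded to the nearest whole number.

577 W/m²

Hour angle H = 15° × (12.25 − 12) = 3.75°.
With φ = 50.4°, δ = -15.0°, H = 3.75°: sin φ sin δ = -0.1994, cos φ cos δ cos H = 0.6144, so cos θ_z = 0.4150.
Top-of-atmosphere irradiance = S₀ (d̄/d)² cos θ_z = 1367 × 1.0164 × 0.4150 = 576.61 W/m².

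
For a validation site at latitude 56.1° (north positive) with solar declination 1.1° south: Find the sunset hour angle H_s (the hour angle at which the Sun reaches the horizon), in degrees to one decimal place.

−tan φ tan δ = −(1.4882)(-0.0192) = 0.0286; H_s = arccos(0.0286) = 88.36°.

88.4°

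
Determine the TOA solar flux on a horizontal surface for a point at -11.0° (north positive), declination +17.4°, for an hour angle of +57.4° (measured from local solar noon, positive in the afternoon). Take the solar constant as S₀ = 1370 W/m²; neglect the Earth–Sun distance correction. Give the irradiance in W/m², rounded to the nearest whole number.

With φ = -11.0°, δ = 17.4°, H = 57.40°: sin φ sin δ = -0.0571, cos φ cos δ cos H = 0.5047, so cos θ_z = 0.4476.
Top-of-atmosphere irradiance = S₀ cos θ_z = 1370 × 0.4476 = 613.21 W/m².

613 W/m²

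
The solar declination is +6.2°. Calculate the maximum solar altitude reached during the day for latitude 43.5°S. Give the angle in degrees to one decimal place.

40.3°

At local solar noon the hour angle is zero, so the elevation is 90° − |φ − δ| = 90° − |-43.5° − (6.2°)| = 90° − 49.7° = 40.3°.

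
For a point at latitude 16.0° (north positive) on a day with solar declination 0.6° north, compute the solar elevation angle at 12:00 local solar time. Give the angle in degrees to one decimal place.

74.6°

Hour angle H = 15° × (12 − 12) = 0.00°.
cos θ_z = sin φ sin δ + cos φ cos δ cos H = (0.2756)(0.0105) + (0.9613)(0.9999)(1.0000) = 0.9641.
θ_z = arccos(0.9641) = 15.40°, so the elevation is 90° − 15.40° = 74.60°.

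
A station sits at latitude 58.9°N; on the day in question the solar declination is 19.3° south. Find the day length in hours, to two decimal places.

7.27 hours

The sunset hour angle satisfies cos H_s = −tan φ tan δ = 0.5805, giving H_s = 54.51°.
Day length = 2 H_s / 15° h⁻¹ = 109.02° / 15 = 7.268 h.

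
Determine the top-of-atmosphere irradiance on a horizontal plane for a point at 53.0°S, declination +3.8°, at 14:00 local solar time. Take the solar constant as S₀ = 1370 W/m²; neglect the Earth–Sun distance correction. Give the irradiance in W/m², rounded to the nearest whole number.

Hour angle H = 15° × (14 − 12) = 30.00°.
cos θ_z = sin φ sin δ + cos φ cos δ cos H = (-0.7986)(0.0663) + (0.6018)(0.9978)(0.8660) = 0.4671.
Top-of-atmosphere irradiance = S₀ cos θ_z = 1370 × 0.4671 = 639.93 W/m².

640 W/m²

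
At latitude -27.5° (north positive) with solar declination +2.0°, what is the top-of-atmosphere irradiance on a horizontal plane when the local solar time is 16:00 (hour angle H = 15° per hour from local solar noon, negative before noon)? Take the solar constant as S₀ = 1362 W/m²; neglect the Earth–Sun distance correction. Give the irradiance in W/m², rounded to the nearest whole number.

582 W/m²

Hour angle H = 15° × (16 − 12) = 60.00°.
cos θ_z = sin(-27.5°) sin(2.0°) + cos(-27.5°) cos(2.0°) cos(60.00°) = -0.0161 + 0.4432 = 0.4271.
Top-of-atmosphere irradiance = S₀ cos θ_z = 1362 × 0.4271 = 581.71 W/m².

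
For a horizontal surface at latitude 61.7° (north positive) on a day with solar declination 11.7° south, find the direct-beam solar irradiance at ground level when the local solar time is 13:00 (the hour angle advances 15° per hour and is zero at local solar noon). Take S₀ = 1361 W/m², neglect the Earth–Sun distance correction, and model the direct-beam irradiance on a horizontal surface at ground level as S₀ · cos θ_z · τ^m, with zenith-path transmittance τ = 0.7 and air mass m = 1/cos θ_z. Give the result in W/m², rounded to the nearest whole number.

Hour angle H = 15° × (13 − 12) = 15.00°.
With φ = 61.7°, δ = -11.7°, H = 15.00°: sin φ sin δ = -0.1785, cos φ cos δ cos H = 0.4484, so cos θ_z = 0.2699.
Air mass m = 1/cos θ_z = 1/0.2699 = 3.705; τ^m = 0.7^3.705 = 0.2667.
Surface direct beam = 1361 × 0.2699 × 0.2667 = 97.97 W/m².

98 W/m²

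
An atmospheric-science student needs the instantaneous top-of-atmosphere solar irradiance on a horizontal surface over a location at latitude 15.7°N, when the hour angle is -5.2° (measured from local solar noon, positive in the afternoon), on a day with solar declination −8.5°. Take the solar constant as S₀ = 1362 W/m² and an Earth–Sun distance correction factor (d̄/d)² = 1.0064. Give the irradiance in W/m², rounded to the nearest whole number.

1245 W/m²

cos θ_z = sin φ sin δ + cos φ cos δ cos H = (0.2706)(-0.1478) + (0.9627)(0.9890)(0.9959) = 0.9082.
Top-of-atmosphere irradiance = S₀ (d̄/d)² cos θ_z = 1362 × 1.0064 × 0.9082 = 1244.88 W/m².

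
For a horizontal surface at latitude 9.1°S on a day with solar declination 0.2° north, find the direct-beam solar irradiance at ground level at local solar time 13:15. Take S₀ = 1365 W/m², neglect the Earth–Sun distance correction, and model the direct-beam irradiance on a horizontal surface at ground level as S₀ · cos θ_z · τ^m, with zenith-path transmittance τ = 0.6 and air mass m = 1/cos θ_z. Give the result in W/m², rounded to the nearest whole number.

Hour angle H = 15° × (13.25 − 12) = 18.75°.
cos θ_z = sin(-9.1°) sin(0.2°) + cos(-9.1°) cos(0.2°) cos(18.75°) = -0.0006 + 0.9350 = 0.9344.
Air mass m = 1/cos θ_z = 1/0.9344 = 1.070; τ^m = 0.6^1.070 = 0.5789.
Surface direct beam = 1365 × 0.9344 × 0.5789 = 738.36 W/m².

738 W/m²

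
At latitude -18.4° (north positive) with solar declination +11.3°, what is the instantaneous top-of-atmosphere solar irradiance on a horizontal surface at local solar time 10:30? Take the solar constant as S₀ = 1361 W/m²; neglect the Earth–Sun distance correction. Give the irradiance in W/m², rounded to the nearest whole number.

1086 W/m²

Hour angle H = 15° × (10.5 − 12) = -22.50°.
cos θ_z = sin φ sin δ + cos φ cos δ cos H = (-0.3156)(0.1959) + (0.9489)(0.9806)(0.9239) = 0.7979.
Top-of-atmosphere irradiance = S₀ cos θ_z = 1361 × 0.7979 = 1085.94 W/m².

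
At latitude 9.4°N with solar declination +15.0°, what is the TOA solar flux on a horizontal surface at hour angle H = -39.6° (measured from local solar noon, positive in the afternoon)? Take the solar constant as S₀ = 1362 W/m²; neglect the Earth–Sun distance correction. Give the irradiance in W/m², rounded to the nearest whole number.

cos θ_z = sin φ sin δ + cos φ cos δ cos H = (0.1633)(0.2588) + (0.9866)(0.9659)(0.7705) = 0.7765.
Top-of-atmosphere irradiance = S₀ cos θ_z = 1362 × 0.7765 = 1057.59 W/m².

1058 W/m²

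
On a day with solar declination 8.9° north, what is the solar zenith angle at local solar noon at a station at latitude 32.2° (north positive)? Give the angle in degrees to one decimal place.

23.3°

At local solar noon the hour angle is zero, so the zenith angle is |φ − δ| = |32.2° − (8.9°)| = 23.3°.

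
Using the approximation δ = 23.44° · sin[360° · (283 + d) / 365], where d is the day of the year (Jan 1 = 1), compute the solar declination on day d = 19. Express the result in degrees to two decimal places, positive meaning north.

360 × (283 + 19) / 365 = 297.863°; sin(297.863°) = -0.8841.
δ = 23.44 × -0.8841 = -20.723° ≈ -20.72°.

-20.72°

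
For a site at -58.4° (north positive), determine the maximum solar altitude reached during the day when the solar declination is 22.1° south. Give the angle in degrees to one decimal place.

53.7°

At local solar noon the hour angle is zero, so the elevation is 90° − |φ − δ| = 90° − |-58.4° − (-22.1°)| = 90° − 36.3° = 53.7°.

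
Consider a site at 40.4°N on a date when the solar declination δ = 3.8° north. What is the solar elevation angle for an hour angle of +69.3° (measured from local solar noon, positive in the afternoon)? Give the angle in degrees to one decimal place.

cos θ_z = sin(40.4°) sin(3.8°) + cos(40.4°) cos(3.8°) cos(69.30°) = 0.0430 + 0.2686 = 0.3116.
θ_z = arccos(0.3116) = 71.84°, so the elevation is 90° − 71.84° = 18.16°.

18.2°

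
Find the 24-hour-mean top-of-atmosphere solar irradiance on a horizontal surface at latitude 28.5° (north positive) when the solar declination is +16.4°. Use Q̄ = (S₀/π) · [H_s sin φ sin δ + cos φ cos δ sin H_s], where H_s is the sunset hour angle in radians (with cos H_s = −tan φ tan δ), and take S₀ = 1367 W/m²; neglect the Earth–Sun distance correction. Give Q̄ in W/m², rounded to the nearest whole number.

464 W/m²

cos H_s = −tan(28.5°) · tan(16.4°) = -0.1598, so H_s = arccos(-0.1598) = 99.20°. In radians, H_s = 1.7314.
H_s sin φ sin δ = 1.7314 × 0.4772 × 0.2823 = 0.2332.
cos φ cos δ sin H_s = 0.8788 × 0.9593 × 0.9871 = 0.8322.
Q̄ = (1367/π) × (0.2332 + 0.8322) = 435.13 × 1.0654 = 463.59 W/m².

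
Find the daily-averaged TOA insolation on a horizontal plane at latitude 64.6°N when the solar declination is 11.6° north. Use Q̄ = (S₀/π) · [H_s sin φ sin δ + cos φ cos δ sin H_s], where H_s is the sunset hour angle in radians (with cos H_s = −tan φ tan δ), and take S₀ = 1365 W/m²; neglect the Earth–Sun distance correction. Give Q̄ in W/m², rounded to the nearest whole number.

The sunset hour angle satisfies cos H_s = −tan φ tan δ = -0.4323, giving H_s = 115.61°. In radians, H_s = 2.0178.
H_s sin φ sin δ = 2.0178 × 0.9033 × 0.2011 = 0.3665.
cos φ cos δ sin H_s = 0.4289 × 0.9796 × 0.9017 = 0.3788.
Q̄ = (1365/π) × (0.3665 + 0.3788) = 434.49 × 0.7453 = 323.83 W/m².

324 W/m²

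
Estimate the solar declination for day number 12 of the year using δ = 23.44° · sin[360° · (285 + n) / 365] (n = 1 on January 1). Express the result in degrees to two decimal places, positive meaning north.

360 × (285 + 12) / 365 = 292.932°; sin(292.932°) = -0.9210.
δ = 23.44 × -0.9210 = -21.588° ≈ -21.59°.

-21.59°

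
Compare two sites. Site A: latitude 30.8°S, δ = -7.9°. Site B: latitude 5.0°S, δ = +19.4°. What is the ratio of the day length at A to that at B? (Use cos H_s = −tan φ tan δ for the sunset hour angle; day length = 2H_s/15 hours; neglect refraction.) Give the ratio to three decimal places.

A: H_s = arccos(−tan -30.8° · tan -7.9°) = 94.74°, so 2H_s/15 = 12.6320 h.
B: H_s = arccos(−tan -5.0° · tan 19.4°) = 88.23°, so 2H_s/15 = 11.7640 h.
Ratio A/B = 12.6320 / 11.7640 = 1.0738.

1.074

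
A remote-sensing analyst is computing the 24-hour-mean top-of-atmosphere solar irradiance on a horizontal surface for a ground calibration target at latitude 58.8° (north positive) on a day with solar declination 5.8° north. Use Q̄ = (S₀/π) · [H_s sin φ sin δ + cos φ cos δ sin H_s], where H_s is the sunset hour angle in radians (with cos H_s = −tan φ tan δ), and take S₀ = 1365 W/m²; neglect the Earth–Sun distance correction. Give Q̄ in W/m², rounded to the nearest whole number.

286 W/m²

cos H_s = −tan(58.8°) · tan(5.8°) = -0.1677, so H_s = arccos(-0.1677) = 99.65°. In radians, H_s = 1.7392.
H_s sin φ sin δ = 1.7392 × 0.8554 × 0.1011 = 0.1504.
cos φ cos δ sin H_s = 0.5180 × 0.9949 × 0.9859 = 0.5081.
Q̄ = (1365/π) × (0.1504 + 0.5081) = 434.49 × 0.6585 = 286.11 W/m².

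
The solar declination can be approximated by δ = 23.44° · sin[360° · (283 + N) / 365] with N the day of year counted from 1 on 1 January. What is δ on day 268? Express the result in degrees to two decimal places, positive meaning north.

360 × (283 + 268) / 365 = 543.452°; sin(543.452°) = -0.0602.
δ = 23.44 × -0.0602 = -1.411° ≈ -1.41°.

-1.41°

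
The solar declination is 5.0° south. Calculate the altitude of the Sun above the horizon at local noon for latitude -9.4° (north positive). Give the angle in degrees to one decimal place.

At local solar noon the hour angle is zero, so the elevation is 90° − |φ − δ| = 90° − |-9.4° − (-5.0°)| = 90° − 4.4° = 85.6°.

85.6°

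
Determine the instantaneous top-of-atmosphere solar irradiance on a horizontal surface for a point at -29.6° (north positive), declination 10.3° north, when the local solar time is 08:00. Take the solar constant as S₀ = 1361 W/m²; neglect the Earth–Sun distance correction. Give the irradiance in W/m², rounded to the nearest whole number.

462 W/m²

Hour angle H = 15° × (8 − 12) = -60.00°.
cos θ_z = sin φ sin δ + cos φ cos δ cos H = (-0.4939)(0.1788) + (0.8695)(0.9839)(0.5000) = 0.3394.
Top-of-atmosphere irradiance = S₀ cos θ_z = 1361 × 0.3394 = 461.92 W/m².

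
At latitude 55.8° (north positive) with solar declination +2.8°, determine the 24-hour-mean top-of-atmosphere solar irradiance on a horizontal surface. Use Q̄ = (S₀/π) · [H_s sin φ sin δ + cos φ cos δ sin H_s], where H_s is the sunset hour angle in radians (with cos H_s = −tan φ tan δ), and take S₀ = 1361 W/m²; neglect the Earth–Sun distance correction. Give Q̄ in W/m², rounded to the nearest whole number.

The sunset hour angle satisfies cos H_s = −tan φ tan δ = -0.0720, giving H_s = 94.13°. In radians, H_s = 1.6429.
H_s sin φ sin δ = 1.6429 × 0.8271 × 0.0488 = 0.0663.
cos φ cos δ sin H_s = 0.5621 × 0.9988 × 0.9974 = 0.5600.
Q̄ = (1361/π) × (0.0663 + 0.5600) = 433.22 × 0.6263 = 271.33 W/m².

271 W/m²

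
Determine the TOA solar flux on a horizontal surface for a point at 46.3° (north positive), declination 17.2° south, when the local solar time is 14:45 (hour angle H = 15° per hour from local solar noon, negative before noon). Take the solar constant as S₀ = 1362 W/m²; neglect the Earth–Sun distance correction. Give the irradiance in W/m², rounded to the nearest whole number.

385 W/m²

Hour angle H = 15° × (14.75 − 12) = 41.25°.
cos θ_z = sin(46.3°) sin(-17.2°) + cos(46.3°) cos(-17.2°) cos(41.25°) = -0.2138 + 0.4962 = 0.2824.
Top-of-atmosphere irradiance = S₀ cos θ_z = 1362 × 0.2824 = 384.63 W/m².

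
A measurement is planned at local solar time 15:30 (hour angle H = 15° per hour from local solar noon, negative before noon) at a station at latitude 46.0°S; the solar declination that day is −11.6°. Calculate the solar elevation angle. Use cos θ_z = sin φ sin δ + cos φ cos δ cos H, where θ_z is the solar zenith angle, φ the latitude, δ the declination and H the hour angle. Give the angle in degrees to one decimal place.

Hour angle H = 15° × (15.5 − 12) = 52.50°.
With φ = -46.0°, δ = -11.6°, H = 52.50°: sin φ sin δ = 0.1446, cos φ cos δ cos H = 0.4142, so cos θ_z = 0.5588.
θ_z = arccos(0.5588) = 56.03°, so the elevation is 90° − 56.03° = 33.97°.

34.0°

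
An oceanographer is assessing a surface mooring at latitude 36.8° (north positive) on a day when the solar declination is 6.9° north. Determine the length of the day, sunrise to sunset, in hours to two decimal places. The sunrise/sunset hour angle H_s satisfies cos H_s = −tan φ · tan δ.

cos H_s = −tan(36.8°) · tan(6.9°) = -0.0905, so H_s = arccos(-0.0905) = 95.19°.
Day length = 2 H_s / 15° h⁻¹ = 190.38° / 15 = 12.692 h.

12.69 hours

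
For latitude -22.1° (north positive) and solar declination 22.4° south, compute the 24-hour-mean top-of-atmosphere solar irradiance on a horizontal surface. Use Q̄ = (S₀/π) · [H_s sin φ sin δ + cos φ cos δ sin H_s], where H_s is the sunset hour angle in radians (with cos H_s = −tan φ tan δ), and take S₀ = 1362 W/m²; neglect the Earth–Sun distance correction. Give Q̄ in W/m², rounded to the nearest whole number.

cos H_s = −tan(-22.1°) · tan(-22.4°) = -0.1674, so H_s = arccos(-0.1674) = 99.64°. In radians, H_s = 1.7390.
H_s sin φ sin δ = 1.7390 × -0.3762 × -0.3811 = 0.2493.
cos φ cos δ sin H_s = 0.9265 × 0.9245 × 0.9859 = 0.8445.
Q̄ = (1362/π) × (0.2493 + 0.8445) = 433.54 × 1.0938 = 474.21 W/m².

474 W/m²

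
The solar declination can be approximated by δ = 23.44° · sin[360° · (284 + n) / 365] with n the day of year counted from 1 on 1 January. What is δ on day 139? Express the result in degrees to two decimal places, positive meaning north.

360 × (284 + 139) / 365 = 417.205°; sin(417.205°) = 0.8406.
δ = 23.44 × 0.8406 = 19.704° ≈ +19.70°.

+19.70°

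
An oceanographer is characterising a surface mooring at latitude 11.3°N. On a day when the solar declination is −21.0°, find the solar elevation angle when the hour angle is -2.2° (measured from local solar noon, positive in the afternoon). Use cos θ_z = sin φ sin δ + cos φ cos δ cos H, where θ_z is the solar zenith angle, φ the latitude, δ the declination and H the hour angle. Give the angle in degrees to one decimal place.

57.6°

cos θ_z = sin φ sin δ + cos φ cos δ cos H = (0.1959)(-0.3584) + (0.9806)(0.9336)(0.9993) = 0.8446.
θ_z = arccos(0.8446) = 32.37°, so the elevation is 90° − 32.37° = 57.63°.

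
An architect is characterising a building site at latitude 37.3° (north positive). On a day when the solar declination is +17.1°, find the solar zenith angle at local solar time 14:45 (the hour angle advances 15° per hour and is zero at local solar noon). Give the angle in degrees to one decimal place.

41.4°

Hour angle H = 15° × (14.75 − 12) = 41.25°.
cos θ_z = sin(37.3°) sin(17.1°) + cos(37.3°) cos(17.1°) cos(41.25°) = 0.1782 + 0.5716 = 0.7498.
θ_z = arccos(0.7498) = 41.43°.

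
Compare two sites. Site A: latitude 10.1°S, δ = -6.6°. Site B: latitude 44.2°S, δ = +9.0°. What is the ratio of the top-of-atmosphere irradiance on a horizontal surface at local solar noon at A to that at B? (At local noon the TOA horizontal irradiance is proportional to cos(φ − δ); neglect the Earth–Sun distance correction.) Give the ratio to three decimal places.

1.666

A: cos θ_z = cos(-10.1° − (-6.6°)) = 0.9981.
B: cos θ_z = cos(-44.2° − (9.0°)) = 0.5990.
Ratio A/B = 0.9981 / 0.5990 = 1.6663.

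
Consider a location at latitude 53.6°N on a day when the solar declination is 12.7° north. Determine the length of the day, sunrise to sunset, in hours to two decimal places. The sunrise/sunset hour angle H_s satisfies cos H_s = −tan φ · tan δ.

14.37 hours

cos H_s = −tan(53.6°) · tan(12.7°) = -0.3057, so H_s = arccos(-0.3057) = 107.80°.
Day length = 2 H_s / 15° h⁻¹ = 215.60° / 15 = 14.373 h.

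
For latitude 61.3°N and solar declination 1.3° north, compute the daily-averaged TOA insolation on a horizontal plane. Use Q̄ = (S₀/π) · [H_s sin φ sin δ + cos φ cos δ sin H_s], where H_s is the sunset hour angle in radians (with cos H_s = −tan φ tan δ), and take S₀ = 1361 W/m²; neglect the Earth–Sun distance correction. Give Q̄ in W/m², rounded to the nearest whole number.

The sunset hour angle satisfies cos H_s = −tan φ tan δ = -0.0414, giving H_s = 92.37°. In radians, H_s = 1.6122.
H_s sin φ sin δ = 1.6122 × 0.8771 × 0.0227 = 0.0321.
cos φ cos δ sin H_s = 0.4802 × 0.9997 × 0.9991 = 0.4796.
Q̄ = (1361/π) × (0.0321 + 0.4796) = 433.22 × 0.5117 = 221.68 W/m².

222 W/m²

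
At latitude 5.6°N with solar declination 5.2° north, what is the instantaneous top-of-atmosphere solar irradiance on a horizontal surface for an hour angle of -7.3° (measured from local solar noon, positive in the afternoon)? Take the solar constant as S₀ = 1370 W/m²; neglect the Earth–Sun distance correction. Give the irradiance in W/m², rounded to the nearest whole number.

1359 W/m²

cos θ_z = sin φ sin δ + cos φ cos δ cos H = (0.0976)(0.0906) + (0.9952)(0.9959)(0.9919) = 0.9919.
Top-of-atmosphere irradiance = S₀ cos θ_z = 1370 × 0.9919 = 1358.90 W/m².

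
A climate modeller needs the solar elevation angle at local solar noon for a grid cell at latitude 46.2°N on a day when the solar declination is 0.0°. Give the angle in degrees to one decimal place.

43.8°

At local solar noon the hour angle is zero, so the elevation is 90° − |φ − δ| = 90° − |46.2° − (0.0°)| = 90° − 46.2° = 43.8°.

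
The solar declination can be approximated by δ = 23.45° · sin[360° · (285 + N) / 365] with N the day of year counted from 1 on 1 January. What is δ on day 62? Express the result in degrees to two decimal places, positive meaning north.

-7.15°

360 × (285 + 62) / 365 = 342.247°; sin(342.247°) = -0.3049.
δ = 23.45 × -0.3049 = -7.150° ≈ -7.15°.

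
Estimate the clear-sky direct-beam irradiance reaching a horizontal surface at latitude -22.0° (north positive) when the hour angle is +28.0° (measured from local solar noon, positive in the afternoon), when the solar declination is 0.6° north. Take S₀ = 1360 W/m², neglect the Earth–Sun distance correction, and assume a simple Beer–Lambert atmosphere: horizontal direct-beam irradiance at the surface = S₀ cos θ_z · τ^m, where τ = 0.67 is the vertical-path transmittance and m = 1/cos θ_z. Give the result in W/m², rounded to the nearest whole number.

With φ = -22.0°, δ = 0.6°, H = 28.00°: sin φ sin δ = -0.0039, cos φ cos δ cos H = 0.8186, so cos θ_z = 0.8147.
Air mass m = 1/cos θ_z = 1/0.8147 = 1.227; τ^m = 0.67^1.227 = 0.6118.
Surface direct beam = 1360 × 0.8147 × 0.6118 = 677.87 W/m².

678 W/m²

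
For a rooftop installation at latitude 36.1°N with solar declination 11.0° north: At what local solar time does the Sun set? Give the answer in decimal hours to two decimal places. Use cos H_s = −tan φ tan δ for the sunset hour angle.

18.54 h

The sunset hour angle satisfies cos H_s = −tan φ tan δ = -0.1417, giving H_s = 98.15°.
Sunset is at 12 + H_s/15 = 12 + 6.543 = 18.543 h local solar time.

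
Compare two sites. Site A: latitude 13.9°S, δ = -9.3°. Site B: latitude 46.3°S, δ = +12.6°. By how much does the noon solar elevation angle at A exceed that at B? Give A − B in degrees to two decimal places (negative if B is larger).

A: 90° − |-13.9 − (-9.3)| = 85.40°.
B: 90° − |-46.3 − (12.6)| = 31.10°.
A − B = 85.40 − 31.10 = 54.30°.

+54.30°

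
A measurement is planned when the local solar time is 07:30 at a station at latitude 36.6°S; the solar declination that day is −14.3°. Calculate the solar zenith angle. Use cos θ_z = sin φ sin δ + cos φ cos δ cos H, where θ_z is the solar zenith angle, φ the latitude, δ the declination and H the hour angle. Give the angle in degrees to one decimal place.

63.6°

Hour angle H = 15° × (7.5 − 12) = -67.50°.
With φ = -36.6°, δ = -14.3°, H = -67.50°: sin φ sin δ = 0.1473, cos φ cos δ cos H = 0.2977, so cos θ_z = 0.4450.
θ_z = arccos(0.4450) = 63.58°.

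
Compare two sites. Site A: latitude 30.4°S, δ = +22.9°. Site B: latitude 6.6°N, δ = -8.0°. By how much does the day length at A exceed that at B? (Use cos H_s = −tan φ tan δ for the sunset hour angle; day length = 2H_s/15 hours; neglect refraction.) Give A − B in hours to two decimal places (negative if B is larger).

A: H_s = arccos(−tan -30.4° · tan 22.9°) = 75.65°, so 2H_s/15 = 10.0867 h.
B: H_s = arccos(−tan 6.6° · tan -8.0°) = 89.07°, so 2H_s/15 = 11.8760 h.
A − B = 10.0867 − 11.8760 = -1.7893 h.

-1.79 h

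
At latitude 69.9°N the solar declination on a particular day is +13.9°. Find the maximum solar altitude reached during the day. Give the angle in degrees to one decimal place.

34.0°

At local solar noon the hour angle is zero, so the elevation is 90° − |φ − δ| = 90° − |69.9° − (13.9°)| = 90° − 56.0° = 34.0°.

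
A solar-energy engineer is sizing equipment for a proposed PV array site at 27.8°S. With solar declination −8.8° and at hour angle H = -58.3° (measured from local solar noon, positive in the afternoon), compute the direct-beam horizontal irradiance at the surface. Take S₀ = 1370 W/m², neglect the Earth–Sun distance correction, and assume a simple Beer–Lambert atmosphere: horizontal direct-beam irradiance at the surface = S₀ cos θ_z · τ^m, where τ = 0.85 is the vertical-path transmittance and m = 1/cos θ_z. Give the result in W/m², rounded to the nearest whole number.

535 W/m²

cos θ_z = sin φ sin δ + cos φ cos δ cos H = (-0.4664)(-0.1530) + (0.8846)(0.9882)(0.5255) = 0.5307.
Air mass m = 1/cos θ_z = 1/0.5307 = 1.884; τ^m = 0.85^1.884 = 0.7362.
Surface direct beam = 1370 × 0.5307 × 0.7362 = 535.26 W/m².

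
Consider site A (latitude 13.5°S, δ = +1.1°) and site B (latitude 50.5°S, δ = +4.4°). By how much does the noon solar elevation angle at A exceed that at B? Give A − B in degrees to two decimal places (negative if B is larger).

+40.30°

A: 90° − |-13.5 − (1.1)| = 75.40°.
B: 90° − |-50.5 − (4.4)| = 35.10°.
A − B = 75.40 − 35.10 = 40.30°.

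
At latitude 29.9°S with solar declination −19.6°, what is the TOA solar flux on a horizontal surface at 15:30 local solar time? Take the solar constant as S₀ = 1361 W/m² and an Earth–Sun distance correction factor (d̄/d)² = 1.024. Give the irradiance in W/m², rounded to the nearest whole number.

926 W/m²

Hour angle H = 15° × (15.5 − 12) = 52.50°.
cos θ_z = sin φ sin δ + cos φ cos δ cos H = (-0.4985)(-0.3355) + (0.8669)(0.9421)(0.6088) = 0.6645.
Top-of-atmosphere irradiance = S₀ (d̄/d)² cos θ_z = 1361 × 1.024 × 0.6645 = 926.09 W/m².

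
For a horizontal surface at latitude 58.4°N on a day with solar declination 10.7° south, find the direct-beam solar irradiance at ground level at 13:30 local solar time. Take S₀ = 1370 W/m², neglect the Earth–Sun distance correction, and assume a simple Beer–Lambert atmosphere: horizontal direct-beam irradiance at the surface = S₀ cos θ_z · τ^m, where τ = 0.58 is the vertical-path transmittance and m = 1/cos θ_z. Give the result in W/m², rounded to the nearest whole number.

78 W/m²

Hour angle H = 15° × (13.5 − 12) = 22.50°.
cos θ_z = sin(58.4°) sin(-10.7°) + cos(58.4°) cos(-10.7°) cos(22.50°) = -0.1581 + 0.4757 = 0.3176.
Air mass m = 1/cos θ_z = 1/0.3176 = 3.149; τ^m = 0.58^3.149 = 0.1799.
Surface direct beam = 1370 × 0.3176 × 0.1799 = 78.28 W/m².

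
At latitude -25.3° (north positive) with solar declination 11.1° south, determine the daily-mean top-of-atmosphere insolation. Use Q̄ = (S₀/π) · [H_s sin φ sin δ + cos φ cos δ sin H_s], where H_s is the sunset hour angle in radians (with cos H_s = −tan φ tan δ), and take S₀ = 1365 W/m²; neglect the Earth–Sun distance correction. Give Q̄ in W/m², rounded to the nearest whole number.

443 W/m²

The sunset hour angle satisfies cos H_s = −tan φ tan δ = -0.0927, giving H_s = 95.32°. In radians, H_s = 1.6636.
H_s sin φ sin δ = 1.6636 × -0.4274 × -0.1925 = 0.1369.
cos φ cos δ sin H_s = 0.9041 × 0.9813 × 0.9957 = 0.8834.
Q̄ = (1365/π) × (0.1369 + 0.8834) = 434.49 × 1.0203 = 443.31 W/m².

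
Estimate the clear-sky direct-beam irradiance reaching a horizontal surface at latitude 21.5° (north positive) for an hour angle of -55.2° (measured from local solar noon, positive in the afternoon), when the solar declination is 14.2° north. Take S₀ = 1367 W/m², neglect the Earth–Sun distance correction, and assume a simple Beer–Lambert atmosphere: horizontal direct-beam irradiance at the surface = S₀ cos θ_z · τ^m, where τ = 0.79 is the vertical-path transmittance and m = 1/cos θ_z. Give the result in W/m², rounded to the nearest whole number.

560 W/m²

cos θ_z = sin(21.5°) sin(14.2°) + cos(21.5°) cos(14.2°) cos(-55.20°) = 0.0899 + 0.5148 = 0.6047.
Air mass m = 1/cos θ_z = 1/0.6047 = 1.654; τ^m = 0.79^1.654 = 0.6771.
Surface direct beam = 1367 × 0.6047 × 0.6771 = 559.71 W/m².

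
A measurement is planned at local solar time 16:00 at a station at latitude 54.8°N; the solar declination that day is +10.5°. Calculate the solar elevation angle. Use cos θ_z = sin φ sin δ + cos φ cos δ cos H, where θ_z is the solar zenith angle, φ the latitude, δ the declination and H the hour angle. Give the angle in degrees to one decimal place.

25.6°

Hour angle H = 15° × (16 − 12) = 60.00°.
cos θ_z = sin φ sin δ + cos φ cos δ cos H = (0.8171)(0.1822) + (0.5764)(0.9833)(0.5000) = 0.4323.
θ_z = arccos(0.4323) = 64.39°, so the elevation is 90° − 64.39° = 25.61°.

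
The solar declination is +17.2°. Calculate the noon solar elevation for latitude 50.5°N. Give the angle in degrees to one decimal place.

56.7°

At local solar noon the hour angle is zero, so the elevation is 90° − |φ − δ| = 90° − |50.5° − (17.2°)| = 90° − 33.3° = 56.7°.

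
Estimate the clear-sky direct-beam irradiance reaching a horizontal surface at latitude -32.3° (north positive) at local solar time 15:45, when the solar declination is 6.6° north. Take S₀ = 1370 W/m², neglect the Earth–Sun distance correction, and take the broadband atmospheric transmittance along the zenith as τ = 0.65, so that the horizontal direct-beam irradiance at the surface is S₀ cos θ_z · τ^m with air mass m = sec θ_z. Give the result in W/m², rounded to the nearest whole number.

Hour angle H = 15° × (15.75 − 12) = 56.25°.
With φ = -32.3°, δ = 6.6°, H = 56.25°: sin φ sin δ = -0.0614, cos φ cos δ cos H = 0.4665, so cos θ_z = 0.4051.
Air mass m = 1/cos θ_z = 1/0.4051 = 2.469; τ^m = 0.65^2.469 = 0.3452.
Surface direct beam = 1370 × 0.4051 × 0.3452 = 191.58 W/m².

192 W/m²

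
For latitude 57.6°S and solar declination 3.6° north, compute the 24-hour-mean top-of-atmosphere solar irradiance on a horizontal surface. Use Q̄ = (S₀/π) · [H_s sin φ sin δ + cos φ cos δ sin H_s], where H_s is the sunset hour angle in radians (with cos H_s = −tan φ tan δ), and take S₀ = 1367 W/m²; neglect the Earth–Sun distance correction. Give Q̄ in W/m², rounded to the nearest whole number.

198 W/m²

The sunset hour angle satisfies cos H_s = −tan φ tan δ = 0.0991, giving H_s = 84.31°. In radians, H_s = 1.4715.
H_s sin φ sin δ = 1.4715 × -0.8443 × 0.0628 = -0.0780.
cos φ cos δ sin H_s = 0.5358 × 0.9980 × 0.9951 = 0.5321.
Q̄ = (1367/π) × (-0.0780 + 0.5321) = 435.13 × 0.4541 = 197.59 W/m².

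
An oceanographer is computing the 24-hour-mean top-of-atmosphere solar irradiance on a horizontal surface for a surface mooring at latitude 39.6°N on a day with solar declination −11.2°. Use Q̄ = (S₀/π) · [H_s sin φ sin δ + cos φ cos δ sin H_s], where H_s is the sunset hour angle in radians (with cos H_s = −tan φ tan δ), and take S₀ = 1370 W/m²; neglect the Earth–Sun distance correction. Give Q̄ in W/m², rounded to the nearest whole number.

249 W/m²

The sunset hour angle satisfies cos H_s = −tan φ tan δ = 0.1638, giving H_s = 80.57°. In radians, H_s = 1.4062.
H_s sin φ sin δ = 1.4062 × 0.6374 × -0.1942 = -0.1741.
cos φ cos δ sin H_s = 0.7705 × 0.9810 × 0.9865 = 0.7457.
Q̄ = (1370/π) × (-0.1741 + 0.7457) = 436.08 × 0.5716 = 249.26 W/m².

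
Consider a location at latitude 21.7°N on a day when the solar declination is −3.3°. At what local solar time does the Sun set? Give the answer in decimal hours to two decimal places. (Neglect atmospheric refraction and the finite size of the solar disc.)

The sunset hour angle satisfies cos H_s = −tan φ tan δ = 0.0229, giving H_s = 88.69°.
Sunset is at 12 + H_s/15 = 12 + 5.913 = 17.913 h local solar time.

17.91 h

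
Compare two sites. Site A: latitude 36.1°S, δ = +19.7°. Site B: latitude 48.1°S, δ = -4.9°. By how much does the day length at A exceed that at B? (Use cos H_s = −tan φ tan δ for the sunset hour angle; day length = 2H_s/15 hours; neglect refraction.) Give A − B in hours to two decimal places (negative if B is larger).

-2.75 h

A: H_s = arccos(−tan -36.1° · tan 19.7°) = 74.86°, so 2H_s/15 = 9.9813 h.
B: H_s = arccos(−tan -48.1° · tan -4.9°) = 95.48°, so 2H_s/15 = 12.7307 h.
A − B = 9.9813 − 12.7307 = -2.7494 h.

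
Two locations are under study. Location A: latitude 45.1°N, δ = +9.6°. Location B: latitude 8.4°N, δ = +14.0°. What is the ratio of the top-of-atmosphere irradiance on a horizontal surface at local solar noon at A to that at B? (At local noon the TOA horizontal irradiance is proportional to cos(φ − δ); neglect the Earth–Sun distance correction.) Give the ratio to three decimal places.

A: cos θ_z = cos(45.1° − (9.6°)) = 0.8141.
B: cos θ_z = cos(8.4° − (14.0°)) = 0.9952.
Ratio A/B = 0.8141 / 0.9952 = 0.8180.

0.818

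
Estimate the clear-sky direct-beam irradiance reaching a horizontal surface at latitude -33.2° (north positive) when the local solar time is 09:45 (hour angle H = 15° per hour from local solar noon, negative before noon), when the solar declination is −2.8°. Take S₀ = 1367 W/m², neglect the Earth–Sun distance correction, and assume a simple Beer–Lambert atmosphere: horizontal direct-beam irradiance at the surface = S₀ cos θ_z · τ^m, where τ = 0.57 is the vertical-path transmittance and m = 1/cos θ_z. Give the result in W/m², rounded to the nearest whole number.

Hour angle H = 15° × (9.75 − 12) = -33.75°.
With φ = -33.2°, δ = -2.8°, H = -33.75°: sin φ sin δ = 0.0267, cos φ cos δ cos H = 0.6949, so cos θ_z = 0.7216.
Air mass m = 1/cos θ_z = 1/0.7216 = 1.386; τ^m = 0.57^1.386 = 0.4588.
Surface direct beam = 1367 × 0.7216 × 0.4588 = 452.57 W/m².

453 W/m²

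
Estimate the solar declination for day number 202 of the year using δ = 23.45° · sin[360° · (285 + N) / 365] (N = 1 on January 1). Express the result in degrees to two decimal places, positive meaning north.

+20.24°

360 × (285 + 202) / 365 = 480.329°; sin(480.329°) = 0.8631.
δ = 23.45 × 0.8631 = 20.240° ≈ +20.24°.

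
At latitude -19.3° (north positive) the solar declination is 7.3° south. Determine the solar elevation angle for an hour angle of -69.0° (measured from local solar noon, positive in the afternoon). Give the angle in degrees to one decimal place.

cos θ_z = sin φ sin δ + cos φ cos δ cos H = (-0.3305)(-0.1271) + (0.9438)(0.9919)(0.3584) = 0.3775.
θ_z = arccos(0.3775) = 67.82°, so the elevation is 90° − 67.82° = 22.18°.

22.2°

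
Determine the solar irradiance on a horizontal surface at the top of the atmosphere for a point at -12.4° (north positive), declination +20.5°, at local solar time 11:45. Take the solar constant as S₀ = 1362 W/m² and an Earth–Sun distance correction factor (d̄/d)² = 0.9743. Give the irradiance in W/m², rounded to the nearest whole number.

Hour angle H = 15° × (11.75 − 12) = -3.75°.
With φ = -12.4°, δ = 20.5°, H = -3.75°: sin φ sin δ = -0.0752, cos φ cos δ cos H = 0.9129, so cos θ_z = 0.8377.
Top-of-atmosphere irradiance = S₀ (d̄/d)² cos θ_z = 1362 × 0.9743 × 0.8377 = 1111.63 W/m².

1112 W/m²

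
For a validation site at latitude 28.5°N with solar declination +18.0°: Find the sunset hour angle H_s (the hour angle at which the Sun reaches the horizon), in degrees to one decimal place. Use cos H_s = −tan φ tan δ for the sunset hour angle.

100.2°

−tan φ tan δ = −(0.5430)(0.3249) = -0.1764; H_s = arccos(-0.1764) = 100.16°.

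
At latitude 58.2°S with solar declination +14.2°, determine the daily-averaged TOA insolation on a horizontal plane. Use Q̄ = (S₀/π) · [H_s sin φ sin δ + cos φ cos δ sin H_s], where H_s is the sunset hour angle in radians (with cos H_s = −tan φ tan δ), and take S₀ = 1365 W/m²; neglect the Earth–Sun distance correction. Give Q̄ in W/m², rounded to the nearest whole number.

−tan φ tan δ = −(-1.6128)(0.2530) = 0.4080; H_s = arccos(0.4080) = 65.92°. In radians, H_s = 1.1505.
H_s sin φ sin δ = 1.1505 × -0.8499 × 0.2453 = -0.2399.
cos φ cos δ sin H_s = 0.5270 × 0.9694 × 0.9130 = 0.4664.
Q̄ = (1365/π) × (-0.2399 + 0.4664) = 434.49 × 0.2265 = 98.41 W/m².

98 W/m²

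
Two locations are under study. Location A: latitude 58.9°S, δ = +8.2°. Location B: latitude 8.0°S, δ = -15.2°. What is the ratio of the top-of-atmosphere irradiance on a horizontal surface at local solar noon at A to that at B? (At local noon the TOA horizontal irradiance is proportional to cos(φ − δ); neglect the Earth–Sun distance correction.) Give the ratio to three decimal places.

A: cos θ_z = cos(-58.9° − (8.2°)) = 0.3891.
B: cos θ_z = cos(-8.0° − (-15.2°)) = 0.9921.
Ratio A/B = 0.3891 / 0.9921 = 0.3922.

0.392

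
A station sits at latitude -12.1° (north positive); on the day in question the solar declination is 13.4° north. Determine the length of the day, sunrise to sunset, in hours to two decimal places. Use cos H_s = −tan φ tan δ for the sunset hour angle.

11.61 hours

−tan φ tan δ = −(-0.2144)(0.2382) = 0.0511; H_s = arccos(0.0511) = 87.07°.
Day length = 2 H_s / 15° h⁻¹ = 174.14° / 15 = 11.609 h.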